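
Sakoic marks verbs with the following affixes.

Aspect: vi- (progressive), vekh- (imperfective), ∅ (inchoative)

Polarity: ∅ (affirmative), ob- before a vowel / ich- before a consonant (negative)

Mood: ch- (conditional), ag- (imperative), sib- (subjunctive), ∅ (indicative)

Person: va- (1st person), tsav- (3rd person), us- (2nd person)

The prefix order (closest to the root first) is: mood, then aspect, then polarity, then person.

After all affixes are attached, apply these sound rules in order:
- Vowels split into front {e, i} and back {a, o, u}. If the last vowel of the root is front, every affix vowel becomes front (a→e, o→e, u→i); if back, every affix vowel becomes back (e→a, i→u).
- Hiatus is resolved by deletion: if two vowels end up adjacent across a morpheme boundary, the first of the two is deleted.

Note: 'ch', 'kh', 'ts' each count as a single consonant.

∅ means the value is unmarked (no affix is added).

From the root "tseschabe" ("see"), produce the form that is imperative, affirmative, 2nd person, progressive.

Attach mood imperative ag- → agtseschabe.
Attach aspect progressive vi- → viagtseschabe.
polarity = affirmative: zero marking, form stays viagtseschabe.
Attach person 2nd person us- → usviagtseschabe.
Apply vowel harmony: usviagtseschabe → isviegtseschabe.
Apply vowel deletion: isviegtseschabe → isvegtseschabe.

isvegtseschabe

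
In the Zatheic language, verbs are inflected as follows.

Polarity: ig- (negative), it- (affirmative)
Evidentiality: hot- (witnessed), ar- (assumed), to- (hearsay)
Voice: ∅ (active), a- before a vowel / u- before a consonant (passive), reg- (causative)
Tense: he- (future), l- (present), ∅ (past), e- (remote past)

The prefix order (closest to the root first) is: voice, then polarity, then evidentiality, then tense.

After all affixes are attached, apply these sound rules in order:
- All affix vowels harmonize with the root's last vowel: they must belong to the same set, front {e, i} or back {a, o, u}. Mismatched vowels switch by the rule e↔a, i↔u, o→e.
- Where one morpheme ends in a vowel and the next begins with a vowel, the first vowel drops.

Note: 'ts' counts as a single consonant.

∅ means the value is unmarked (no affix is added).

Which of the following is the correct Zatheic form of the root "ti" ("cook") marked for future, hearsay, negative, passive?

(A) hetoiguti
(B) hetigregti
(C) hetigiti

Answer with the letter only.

Attach voice passive u- (before consonant 't') → uti.
Attach polarity negative ig- → iguti.
Attach evidentiality hearsay to- → toiguti.
Attach tense future he- → hetoiguti.
Apply vowel harmony: hetoiguti → heteigiti.
Apply vowel deletion: heteigiti → hetigiti.
So the correct form is hetigiti, option (C).
(A) hetoiguti is wrong: it fails to apply the sound rule(s).
(B) hetigregti is wrong: it uses causative instead of passive for voice.

C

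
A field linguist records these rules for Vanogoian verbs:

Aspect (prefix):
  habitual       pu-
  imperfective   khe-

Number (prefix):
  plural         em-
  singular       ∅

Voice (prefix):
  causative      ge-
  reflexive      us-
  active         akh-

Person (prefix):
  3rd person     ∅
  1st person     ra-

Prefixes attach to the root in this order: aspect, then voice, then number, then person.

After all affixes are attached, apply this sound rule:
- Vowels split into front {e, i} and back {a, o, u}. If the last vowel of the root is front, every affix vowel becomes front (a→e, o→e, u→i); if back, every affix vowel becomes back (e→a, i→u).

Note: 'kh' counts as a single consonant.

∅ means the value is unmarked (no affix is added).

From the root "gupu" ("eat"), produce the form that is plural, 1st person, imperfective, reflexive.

Attach aspect imperfective khe- → khegupu.
Attach voice reflexive us- → uskhegupu.
Attach number plural em- → emuskhegupu.
Attach person 1st person ra- → raemuskhegupu.
Apply vowel harmony: raemuskhegupu → raamuskhagupu.

raamuskhagupu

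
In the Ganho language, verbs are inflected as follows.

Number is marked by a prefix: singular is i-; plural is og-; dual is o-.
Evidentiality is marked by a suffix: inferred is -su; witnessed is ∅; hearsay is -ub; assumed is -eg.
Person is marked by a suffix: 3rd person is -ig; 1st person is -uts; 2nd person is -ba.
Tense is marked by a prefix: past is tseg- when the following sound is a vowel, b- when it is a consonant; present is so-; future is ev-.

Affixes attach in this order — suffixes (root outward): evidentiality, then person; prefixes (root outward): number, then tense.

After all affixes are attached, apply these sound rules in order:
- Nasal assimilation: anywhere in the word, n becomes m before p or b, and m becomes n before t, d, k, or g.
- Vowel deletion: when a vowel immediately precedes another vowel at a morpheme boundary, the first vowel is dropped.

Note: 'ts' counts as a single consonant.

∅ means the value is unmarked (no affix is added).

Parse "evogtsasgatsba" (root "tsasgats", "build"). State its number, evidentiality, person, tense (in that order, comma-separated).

plural, witnessed, 2nd person, future

Segment: ev-og-tsasgats-ba.
number: og- → plural.
evidentiality: ∅ → witnessed.
person: -ba → 2nd person.
tense: ev- → future.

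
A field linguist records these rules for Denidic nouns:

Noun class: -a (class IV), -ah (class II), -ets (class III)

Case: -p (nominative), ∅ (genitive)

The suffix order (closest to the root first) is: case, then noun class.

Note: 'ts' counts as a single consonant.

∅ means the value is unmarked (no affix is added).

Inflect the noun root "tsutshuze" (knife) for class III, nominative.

tsutshuzepets

Attach case nominative -p → tsutshuzep.
Attach noun class class III -ets → tsutshuzepets.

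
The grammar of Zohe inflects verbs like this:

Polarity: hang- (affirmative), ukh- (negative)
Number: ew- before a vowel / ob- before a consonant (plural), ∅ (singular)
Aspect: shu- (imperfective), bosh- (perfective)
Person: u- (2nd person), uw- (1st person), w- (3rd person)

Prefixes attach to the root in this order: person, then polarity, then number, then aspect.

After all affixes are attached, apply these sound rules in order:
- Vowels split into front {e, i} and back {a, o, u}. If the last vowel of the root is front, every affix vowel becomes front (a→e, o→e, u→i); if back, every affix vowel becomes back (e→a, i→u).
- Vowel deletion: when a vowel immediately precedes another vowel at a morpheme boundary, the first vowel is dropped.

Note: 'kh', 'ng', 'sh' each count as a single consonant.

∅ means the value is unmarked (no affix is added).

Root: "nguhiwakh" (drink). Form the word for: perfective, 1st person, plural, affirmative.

Attach person 1st person uw- → uwnguhiwakh.
Attach polarity affirmative hang- → hanguwnguhiwakh.
Attach number plural ob- (before consonant 'h') → obhanguwnguhiwakh.
Attach aspect perfective bosh- → boshobhanguwnguhiwakh.
Vowel harmony: no change.
Vowel deletion: no change.

boshobhanguwnguhiwakh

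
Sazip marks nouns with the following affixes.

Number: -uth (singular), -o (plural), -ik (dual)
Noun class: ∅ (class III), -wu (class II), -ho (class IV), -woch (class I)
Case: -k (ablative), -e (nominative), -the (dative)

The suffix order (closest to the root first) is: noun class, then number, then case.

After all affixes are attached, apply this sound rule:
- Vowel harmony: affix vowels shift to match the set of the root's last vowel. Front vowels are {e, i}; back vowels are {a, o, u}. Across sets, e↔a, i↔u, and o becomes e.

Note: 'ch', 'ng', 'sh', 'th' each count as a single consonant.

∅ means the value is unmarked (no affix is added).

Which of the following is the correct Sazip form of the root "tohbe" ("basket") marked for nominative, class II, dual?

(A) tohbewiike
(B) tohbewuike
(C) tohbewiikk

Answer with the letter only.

A

Attach noun class class II -wu → tohbewu.
Attach number dual -ik → tohbewuik.
Attach case nominative -e → tohbewuike.
Apply vowel harmony: tohbewuike → tohbewiike.
So the correct form is tohbewiike, option (A).
(B) tohbewuike is wrong: it fails to apply the sound rule(s).
(C) tohbewiikk is wrong: it uses ablative instead of nominative for case.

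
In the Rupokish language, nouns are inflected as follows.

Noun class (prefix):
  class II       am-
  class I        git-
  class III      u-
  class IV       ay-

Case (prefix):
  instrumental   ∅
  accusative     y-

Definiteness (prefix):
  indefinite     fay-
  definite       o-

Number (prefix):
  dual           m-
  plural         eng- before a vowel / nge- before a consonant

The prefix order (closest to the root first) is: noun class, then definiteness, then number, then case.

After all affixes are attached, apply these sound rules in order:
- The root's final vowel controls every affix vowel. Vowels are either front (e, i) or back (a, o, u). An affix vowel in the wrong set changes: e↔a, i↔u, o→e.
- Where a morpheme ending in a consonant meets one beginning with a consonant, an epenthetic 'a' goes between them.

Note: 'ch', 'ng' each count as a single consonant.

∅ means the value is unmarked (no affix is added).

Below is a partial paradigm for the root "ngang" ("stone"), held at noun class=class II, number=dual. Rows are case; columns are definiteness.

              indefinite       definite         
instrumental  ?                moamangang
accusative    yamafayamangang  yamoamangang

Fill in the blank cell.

Attach noun class class II am- → amngang.
Attach definiteness indefinite fay- → fayamngang.
Attach number dual m- → mfayamngang.
case = instrumental: zero marking, form stays mfayamngang.
Vowel harmony: no change.
Apply epenthesis: mfayamngang → mafayamangang.

mafayamangang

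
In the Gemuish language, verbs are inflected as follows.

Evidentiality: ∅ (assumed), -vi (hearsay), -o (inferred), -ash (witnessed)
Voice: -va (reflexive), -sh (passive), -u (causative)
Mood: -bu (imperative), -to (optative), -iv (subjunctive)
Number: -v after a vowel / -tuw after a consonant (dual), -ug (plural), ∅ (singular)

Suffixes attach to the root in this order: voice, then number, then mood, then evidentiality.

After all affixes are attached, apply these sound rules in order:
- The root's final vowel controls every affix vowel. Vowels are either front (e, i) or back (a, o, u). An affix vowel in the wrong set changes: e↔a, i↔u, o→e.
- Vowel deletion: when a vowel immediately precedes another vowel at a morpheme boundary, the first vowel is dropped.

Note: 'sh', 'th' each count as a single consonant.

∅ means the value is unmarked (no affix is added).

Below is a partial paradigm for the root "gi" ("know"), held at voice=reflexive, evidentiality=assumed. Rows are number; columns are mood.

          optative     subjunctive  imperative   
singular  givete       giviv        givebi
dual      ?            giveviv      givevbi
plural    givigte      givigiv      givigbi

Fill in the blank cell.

givevte

Attach voice reflexive -va → giva.
Attach number dual -v (after vowel 'a') → givav.
Attach mood optative -to → givavto.
evidentiality = assumed: zero marking, form stays givavto.
Apply vowel harmony: givavto → givevte.
Vowel deletion: no change.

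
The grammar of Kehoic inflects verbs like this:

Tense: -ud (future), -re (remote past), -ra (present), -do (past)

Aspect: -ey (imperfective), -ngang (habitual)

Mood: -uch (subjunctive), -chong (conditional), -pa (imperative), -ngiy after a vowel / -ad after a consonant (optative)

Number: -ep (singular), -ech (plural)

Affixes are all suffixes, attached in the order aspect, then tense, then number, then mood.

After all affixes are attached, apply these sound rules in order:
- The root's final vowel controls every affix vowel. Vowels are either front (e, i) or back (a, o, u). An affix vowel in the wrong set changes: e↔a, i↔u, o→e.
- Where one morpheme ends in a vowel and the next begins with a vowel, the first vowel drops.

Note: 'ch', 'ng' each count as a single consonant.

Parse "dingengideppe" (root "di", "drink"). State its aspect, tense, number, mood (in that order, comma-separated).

habitual, future, singular, imperative

Segment: di-ngang-ud-ep-pa.
aspect: -ngang → habitual.
tense: -ud → future.
number: -ep → singular.
mood: -pa → imperative.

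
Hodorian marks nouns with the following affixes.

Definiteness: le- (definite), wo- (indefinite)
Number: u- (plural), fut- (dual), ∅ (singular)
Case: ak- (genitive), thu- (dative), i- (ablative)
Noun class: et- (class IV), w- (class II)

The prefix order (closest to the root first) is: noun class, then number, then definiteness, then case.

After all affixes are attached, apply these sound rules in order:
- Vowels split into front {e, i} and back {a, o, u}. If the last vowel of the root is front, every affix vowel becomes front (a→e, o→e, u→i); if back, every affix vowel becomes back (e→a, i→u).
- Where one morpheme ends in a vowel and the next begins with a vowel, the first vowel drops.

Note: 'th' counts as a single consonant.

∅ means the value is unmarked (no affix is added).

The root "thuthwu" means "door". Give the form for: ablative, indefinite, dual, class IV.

Attach noun class class IV et- → etthuthwu.
Attach number dual fut- → futetthuthwu.
Attach definiteness indefinite wo- → wofutetthuthwu.
Attach case ablative i- → iwofutetthuthwu.
Apply vowel harmony: iwofutetthuthwu → uwofutatthuthwu.
Vowel deletion: no change.

uwofutatthuthwu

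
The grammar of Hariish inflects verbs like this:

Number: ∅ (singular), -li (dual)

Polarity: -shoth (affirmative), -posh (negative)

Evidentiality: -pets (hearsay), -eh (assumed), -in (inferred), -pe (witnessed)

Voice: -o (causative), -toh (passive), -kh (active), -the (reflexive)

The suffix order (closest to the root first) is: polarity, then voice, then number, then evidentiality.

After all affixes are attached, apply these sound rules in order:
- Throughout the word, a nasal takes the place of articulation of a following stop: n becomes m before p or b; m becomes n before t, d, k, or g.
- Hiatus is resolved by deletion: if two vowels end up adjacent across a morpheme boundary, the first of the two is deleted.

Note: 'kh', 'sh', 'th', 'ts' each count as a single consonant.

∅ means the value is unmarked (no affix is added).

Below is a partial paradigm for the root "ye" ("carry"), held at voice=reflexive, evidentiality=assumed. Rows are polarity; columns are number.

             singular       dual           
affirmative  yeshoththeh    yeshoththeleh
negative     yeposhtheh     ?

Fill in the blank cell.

yeposhtheleh

Attach polarity negative -posh → yeposh.
Attach voice reflexive -the → yeposhthe.
Attach number dual -li → yeposhtheli.
Attach evidentiality assumed -eh → yeposhthelieh.
Nasal assimilation: no change.
Apply vowel deletion: yeposhthelieh → yeposhtheleh.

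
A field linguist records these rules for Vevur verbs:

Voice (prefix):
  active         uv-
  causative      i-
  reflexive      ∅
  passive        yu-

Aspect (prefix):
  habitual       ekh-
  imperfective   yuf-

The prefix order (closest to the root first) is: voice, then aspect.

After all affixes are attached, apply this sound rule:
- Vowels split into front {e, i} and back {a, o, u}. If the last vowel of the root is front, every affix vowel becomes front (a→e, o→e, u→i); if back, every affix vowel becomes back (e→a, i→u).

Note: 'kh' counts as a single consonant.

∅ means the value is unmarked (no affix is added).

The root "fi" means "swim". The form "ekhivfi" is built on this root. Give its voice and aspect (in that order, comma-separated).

Segment: ekh-uv-fi.
voice: uv- → active.
aspect: ekh- → habitual.

active, habitual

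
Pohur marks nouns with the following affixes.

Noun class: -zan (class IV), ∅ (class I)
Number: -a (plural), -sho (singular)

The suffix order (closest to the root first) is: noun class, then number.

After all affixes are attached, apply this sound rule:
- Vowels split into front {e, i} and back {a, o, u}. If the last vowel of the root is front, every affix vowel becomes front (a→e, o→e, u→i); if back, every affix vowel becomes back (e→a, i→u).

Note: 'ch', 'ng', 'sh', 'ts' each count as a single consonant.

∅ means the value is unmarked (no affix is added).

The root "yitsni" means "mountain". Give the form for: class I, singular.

noun class = class I: zero marking, form stays yitsni.
Attach number singular -sho → yitsnisho.
Apply vowel harmony: yitsnisho → yitsnishe.

yitsnishe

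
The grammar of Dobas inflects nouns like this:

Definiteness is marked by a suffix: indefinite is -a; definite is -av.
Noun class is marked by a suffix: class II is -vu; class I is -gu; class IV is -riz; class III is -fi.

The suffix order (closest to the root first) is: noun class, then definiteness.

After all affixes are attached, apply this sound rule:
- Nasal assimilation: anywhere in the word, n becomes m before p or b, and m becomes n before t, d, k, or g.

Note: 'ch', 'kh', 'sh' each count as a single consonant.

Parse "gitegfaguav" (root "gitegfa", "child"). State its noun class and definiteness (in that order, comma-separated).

class I, definite

Segment: gitegfa-gu-av.
noun class: -gu → class I.
definiteness: -av → definite.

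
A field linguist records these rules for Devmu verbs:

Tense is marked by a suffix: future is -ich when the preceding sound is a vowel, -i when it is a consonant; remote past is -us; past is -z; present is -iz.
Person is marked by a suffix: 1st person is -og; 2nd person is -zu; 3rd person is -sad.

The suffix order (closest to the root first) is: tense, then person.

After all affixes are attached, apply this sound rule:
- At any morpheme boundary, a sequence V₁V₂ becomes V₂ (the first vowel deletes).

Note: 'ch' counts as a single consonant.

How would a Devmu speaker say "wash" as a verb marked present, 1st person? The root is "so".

sizog

Attach tense present -iz → soiz.
Attach person 1st person -og → soizog.
Apply vowel deletion: soizog → sizog.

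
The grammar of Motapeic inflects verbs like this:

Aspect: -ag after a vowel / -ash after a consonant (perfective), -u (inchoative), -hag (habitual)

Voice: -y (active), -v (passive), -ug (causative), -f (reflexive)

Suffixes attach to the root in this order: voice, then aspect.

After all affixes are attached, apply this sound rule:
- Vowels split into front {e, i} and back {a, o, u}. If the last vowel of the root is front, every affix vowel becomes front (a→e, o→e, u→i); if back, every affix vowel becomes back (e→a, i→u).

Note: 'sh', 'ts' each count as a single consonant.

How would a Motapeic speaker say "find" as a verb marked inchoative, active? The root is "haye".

hayeyi

Attach voice active -y → hayey.
Attach aspect inchoative -u → hayeyu.
Apply vowel harmony: hayeyu → hayeyi.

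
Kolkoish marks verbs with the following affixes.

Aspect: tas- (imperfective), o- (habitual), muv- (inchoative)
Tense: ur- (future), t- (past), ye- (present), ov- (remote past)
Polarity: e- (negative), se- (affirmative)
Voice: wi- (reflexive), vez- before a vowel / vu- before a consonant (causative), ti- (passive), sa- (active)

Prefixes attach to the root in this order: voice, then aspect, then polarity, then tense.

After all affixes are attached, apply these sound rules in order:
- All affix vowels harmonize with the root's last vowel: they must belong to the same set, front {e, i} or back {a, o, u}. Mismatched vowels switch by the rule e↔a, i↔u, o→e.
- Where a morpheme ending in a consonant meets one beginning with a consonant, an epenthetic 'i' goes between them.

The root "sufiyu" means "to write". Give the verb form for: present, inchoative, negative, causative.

yaamuvivusufiyu

Attach voice causative vu- (before consonant 's') → vusufiyu.
Attach aspect inchoative muv- → muvvusufiyu.
Attach polarity negative e- → emuvvusufiyu.
Attach tense present ye- → yeemuvvusufiyu.
Apply vowel harmony: yeemuvvusufiyu → yaamuvvusufiyu.
Apply epenthesis: yaamuvvusufiyu → yaamuvivusufiyu.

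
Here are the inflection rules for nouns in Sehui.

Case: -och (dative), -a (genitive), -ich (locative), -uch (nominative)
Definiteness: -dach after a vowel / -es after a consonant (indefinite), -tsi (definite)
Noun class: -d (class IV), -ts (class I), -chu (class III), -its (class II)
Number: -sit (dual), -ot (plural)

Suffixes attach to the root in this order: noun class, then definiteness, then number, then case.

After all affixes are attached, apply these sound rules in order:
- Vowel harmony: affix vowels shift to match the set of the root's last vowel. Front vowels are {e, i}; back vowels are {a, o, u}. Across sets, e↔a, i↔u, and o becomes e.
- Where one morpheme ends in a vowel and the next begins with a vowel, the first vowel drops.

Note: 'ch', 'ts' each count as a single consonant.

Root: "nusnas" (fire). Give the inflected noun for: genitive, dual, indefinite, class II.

Attach noun class class II -its → nusnasits.
Attach definiteness indefinite -es (after consonant 'ts') → nusnasitses.
Attach number dual -sit → nusnasitsessit.
Attach case genitive -a → nusnasitsessita.
Apply vowel harmony: nusnasitsessita → nusnasutsassuta.
Vowel deletion: no change.

nusnasutsassuta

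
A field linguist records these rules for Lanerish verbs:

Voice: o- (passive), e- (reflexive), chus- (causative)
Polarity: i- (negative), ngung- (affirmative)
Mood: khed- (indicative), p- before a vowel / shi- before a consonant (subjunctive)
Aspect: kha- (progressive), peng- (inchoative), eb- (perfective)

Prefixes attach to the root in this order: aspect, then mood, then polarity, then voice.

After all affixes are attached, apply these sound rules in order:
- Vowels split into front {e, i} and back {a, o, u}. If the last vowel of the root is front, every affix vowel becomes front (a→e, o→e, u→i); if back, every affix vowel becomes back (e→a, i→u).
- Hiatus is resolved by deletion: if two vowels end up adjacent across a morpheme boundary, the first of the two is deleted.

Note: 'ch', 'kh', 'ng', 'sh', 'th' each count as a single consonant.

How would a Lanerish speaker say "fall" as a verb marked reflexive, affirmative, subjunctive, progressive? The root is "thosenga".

Attach aspect progressive kha- → khathosenga.
Attach mood subjunctive shi- (before consonant 'kh') → shikhathosenga.
Attach polarity affirmative ngung- → ngungshikhathosenga.
Attach voice reflexive e- → engungshikhathosenga.
Apply vowel harmony: engungshikhathosenga → angungshukhathosenga.
Vowel deletion: no change.

angungshukhathosenga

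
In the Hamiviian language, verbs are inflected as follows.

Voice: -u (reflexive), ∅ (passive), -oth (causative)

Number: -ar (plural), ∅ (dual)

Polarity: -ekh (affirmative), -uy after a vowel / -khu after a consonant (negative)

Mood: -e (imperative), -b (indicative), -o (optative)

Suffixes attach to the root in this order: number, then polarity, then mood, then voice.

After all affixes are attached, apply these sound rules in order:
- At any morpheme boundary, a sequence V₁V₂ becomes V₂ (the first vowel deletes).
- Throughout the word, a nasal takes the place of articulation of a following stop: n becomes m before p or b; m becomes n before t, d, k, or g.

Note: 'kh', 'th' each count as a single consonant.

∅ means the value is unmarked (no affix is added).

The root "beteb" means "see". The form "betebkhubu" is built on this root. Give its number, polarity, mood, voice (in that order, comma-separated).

Segment: beteb-khu-b-u.
number: ∅ → dual.
polarity: -uy/khu → negative.
mood: -b → indicative.
voice: -u → reflexive.

dual, negative, indicative, reflexive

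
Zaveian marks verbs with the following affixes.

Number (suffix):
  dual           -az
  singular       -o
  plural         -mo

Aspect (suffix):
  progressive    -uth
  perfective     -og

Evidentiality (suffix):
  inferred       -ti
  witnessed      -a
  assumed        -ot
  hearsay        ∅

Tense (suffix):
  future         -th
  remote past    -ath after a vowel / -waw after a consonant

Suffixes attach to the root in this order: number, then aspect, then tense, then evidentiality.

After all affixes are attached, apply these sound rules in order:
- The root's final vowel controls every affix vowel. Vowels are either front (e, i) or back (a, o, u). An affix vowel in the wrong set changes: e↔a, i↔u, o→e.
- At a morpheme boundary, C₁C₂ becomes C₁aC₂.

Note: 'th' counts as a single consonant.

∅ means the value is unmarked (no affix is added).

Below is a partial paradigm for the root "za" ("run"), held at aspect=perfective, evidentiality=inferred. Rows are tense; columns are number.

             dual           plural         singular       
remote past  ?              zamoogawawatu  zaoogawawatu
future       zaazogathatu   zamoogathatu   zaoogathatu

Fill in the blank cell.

zaazogawawatu

Attach number dual -az → zaaz.
Attach aspect perfective -og → zaazog.
Attach tense remote past -waw (after consonant 'g') → zaazogwaw.
Attach evidentiality inferred -ti → zaazogwawti.
Apply vowel harmony: zaazogwawti → zaazogwawtu.
Apply epenthesis: zaazogwawtu → zaazogawawatu.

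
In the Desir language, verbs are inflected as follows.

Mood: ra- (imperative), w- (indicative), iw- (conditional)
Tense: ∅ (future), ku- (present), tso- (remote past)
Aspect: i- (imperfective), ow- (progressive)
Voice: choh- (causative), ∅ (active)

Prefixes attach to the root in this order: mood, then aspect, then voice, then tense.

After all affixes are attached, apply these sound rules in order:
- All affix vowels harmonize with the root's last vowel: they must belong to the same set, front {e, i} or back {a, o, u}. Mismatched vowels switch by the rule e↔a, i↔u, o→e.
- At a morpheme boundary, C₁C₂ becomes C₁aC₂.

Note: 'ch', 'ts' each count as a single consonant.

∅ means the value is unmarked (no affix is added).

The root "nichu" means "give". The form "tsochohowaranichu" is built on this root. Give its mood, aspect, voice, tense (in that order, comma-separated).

imperative, progressive, causative, remote past

Segment: tso-choh-ow-ra-nichu.
mood: ra- → imperative.
aspect: ow- → progressive.
voice: choh- → causative.
tense: tso- → remote past.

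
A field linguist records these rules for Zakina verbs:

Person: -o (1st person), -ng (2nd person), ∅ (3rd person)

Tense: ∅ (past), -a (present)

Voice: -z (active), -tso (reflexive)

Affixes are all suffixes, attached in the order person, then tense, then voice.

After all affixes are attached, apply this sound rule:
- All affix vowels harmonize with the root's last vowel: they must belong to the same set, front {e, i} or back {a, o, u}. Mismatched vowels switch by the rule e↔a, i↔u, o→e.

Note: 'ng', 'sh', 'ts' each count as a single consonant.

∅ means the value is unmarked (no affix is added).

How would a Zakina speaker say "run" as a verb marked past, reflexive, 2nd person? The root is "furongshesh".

Attach person 2nd person -ng → furongsheshng.
tense = past: zero marking, form stays furongsheshng.
Attach voice reflexive -tso → furongsheshngtso.
Apply vowel harmony: furongsheshngtso → furongsheshngtse.

furongsheshngtse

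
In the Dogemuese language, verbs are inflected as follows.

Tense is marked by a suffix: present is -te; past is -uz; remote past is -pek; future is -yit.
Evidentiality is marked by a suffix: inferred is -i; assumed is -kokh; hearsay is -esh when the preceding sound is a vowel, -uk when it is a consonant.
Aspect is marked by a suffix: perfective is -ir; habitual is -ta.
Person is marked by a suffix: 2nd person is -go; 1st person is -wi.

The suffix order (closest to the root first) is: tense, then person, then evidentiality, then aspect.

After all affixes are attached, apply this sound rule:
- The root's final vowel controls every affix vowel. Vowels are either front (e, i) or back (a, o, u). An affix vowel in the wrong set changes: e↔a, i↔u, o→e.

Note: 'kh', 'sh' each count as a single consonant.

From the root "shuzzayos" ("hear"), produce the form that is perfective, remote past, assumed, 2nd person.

shuzzayospakgokokhur

Attach tense remote past -pek → shuzzayospek.
Attach person 2nd person -go → shuzzayospekgo.
Attach evidentiality assumed -kokh → shuzzayospekgokokh.
Attach aspect perfective -ir → shuzzayospekgokokhir.
Apply vowel harmony: shuzzayospekgokokhir → shuzzayospakgokokhur.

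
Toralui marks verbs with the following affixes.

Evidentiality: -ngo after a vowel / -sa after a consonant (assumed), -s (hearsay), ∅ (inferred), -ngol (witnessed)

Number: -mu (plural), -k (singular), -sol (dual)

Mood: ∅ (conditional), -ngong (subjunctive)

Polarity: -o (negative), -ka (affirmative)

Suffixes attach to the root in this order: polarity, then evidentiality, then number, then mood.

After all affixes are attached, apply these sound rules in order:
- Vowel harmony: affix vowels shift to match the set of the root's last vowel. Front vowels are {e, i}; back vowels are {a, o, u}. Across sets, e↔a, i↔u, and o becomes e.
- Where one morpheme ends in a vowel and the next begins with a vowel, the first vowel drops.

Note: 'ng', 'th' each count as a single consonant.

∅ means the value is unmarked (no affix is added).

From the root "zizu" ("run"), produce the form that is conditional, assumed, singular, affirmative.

Attach polarity affirmative -ka → zizuka.
Attach evidentiality assumed -ngo (after vowel 'a') → zizukango.
Attach number singular -k → zizukangok.
mood = conditional: zero marking, form stays zizukangok.
Vowel harmony: no change.
Vowel deletion: no change.

zizukangok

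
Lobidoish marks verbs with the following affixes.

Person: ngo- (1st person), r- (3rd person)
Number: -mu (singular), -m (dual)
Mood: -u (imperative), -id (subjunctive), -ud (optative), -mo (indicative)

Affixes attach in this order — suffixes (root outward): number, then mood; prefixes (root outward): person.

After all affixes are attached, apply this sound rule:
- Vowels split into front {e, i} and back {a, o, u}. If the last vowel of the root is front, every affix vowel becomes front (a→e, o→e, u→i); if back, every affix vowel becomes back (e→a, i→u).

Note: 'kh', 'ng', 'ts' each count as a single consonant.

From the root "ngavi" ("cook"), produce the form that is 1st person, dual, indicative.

ngengavimme

Attach number dual -m → ngavim.
Attach mood indicative -mo → ngavimmo.
Attach person 1st person ngo- → ngongavimmo.
Apply vowel harmony: ngongavimmo → ngengavimme.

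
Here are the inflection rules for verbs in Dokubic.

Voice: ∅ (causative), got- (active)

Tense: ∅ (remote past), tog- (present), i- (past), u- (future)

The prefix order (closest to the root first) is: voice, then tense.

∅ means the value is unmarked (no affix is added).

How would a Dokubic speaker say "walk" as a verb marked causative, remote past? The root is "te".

voice = causative: zero marking, form stays te.
tense = remote past: zero marking, form stays te.

te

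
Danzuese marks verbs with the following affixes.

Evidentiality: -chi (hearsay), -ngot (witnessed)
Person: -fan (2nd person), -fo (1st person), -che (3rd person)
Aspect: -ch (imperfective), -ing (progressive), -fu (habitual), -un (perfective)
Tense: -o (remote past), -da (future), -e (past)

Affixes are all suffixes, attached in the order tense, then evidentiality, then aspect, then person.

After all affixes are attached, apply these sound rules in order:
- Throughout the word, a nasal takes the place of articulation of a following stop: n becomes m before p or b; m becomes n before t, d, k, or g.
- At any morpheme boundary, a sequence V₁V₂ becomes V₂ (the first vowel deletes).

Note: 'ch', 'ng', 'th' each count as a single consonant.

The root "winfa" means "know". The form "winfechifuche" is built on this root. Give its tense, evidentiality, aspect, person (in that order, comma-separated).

past, hearsay, habitual, 3rd person

Segment: winfa-e-chi-fu-che.
tense: -e → past.
evidentiality: -chi → hearsay.
aspect: -fu → habitual.
person: -che → 3rd person.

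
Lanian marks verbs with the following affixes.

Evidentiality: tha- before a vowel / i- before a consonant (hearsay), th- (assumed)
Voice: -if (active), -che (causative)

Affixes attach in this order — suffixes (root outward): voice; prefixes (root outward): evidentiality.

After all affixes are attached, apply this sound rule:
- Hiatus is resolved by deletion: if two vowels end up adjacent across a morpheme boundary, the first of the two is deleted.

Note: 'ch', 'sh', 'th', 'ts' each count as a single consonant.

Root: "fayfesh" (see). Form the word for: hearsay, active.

ifayfeshif

Attach evidentiality hearsay i- (before consonant 'f') → ifayfesh.
Attach voice active -if → ifayfeshif.
Vowel deletion: no change.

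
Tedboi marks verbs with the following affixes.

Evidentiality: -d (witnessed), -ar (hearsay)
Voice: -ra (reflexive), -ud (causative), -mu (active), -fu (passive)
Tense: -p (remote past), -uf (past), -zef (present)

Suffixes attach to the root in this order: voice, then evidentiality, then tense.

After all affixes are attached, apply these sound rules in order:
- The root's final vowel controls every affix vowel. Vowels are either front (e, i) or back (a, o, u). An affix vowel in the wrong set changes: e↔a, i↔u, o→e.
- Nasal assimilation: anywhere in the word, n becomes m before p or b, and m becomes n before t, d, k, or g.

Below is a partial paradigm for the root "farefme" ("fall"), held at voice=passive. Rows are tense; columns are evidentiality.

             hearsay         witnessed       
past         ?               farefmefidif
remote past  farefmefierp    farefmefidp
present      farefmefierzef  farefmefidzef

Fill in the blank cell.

Attach voice passive -fu → farefmefu.
Attach evidentiality hearsay -ar → farefmefuar.
Attach tense past -uf → farefmefuaruf.
Apply vowel harmony: farefmefuaruf → farefmefierif.
Nasal assimilation: no change.

farefmefierif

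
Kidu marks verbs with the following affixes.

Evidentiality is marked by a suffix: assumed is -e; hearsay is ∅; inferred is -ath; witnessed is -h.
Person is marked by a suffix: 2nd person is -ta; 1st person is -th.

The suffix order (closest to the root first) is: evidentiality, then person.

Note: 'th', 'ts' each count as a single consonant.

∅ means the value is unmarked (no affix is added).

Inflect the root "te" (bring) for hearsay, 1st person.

teth

evidentiality = hearsay: zero marking, form stays te.
Attach person 1st person -th → teth.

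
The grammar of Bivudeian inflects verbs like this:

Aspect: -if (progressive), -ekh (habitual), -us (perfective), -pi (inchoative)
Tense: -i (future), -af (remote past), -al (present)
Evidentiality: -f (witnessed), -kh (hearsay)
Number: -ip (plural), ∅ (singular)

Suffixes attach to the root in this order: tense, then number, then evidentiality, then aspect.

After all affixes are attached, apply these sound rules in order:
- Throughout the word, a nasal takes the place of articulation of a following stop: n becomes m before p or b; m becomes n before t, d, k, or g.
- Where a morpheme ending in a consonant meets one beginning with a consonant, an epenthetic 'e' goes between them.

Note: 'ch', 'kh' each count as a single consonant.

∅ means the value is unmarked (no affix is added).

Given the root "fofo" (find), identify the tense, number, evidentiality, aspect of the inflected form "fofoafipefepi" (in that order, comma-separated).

Segment: fofo-af-ip-f-pi.
tense: -af → remote past.
number: -ip → plural.
evidentiality: -f → witnessed.
aspect: -pi → inchoative.

remote past, plural, witnessed, inchoative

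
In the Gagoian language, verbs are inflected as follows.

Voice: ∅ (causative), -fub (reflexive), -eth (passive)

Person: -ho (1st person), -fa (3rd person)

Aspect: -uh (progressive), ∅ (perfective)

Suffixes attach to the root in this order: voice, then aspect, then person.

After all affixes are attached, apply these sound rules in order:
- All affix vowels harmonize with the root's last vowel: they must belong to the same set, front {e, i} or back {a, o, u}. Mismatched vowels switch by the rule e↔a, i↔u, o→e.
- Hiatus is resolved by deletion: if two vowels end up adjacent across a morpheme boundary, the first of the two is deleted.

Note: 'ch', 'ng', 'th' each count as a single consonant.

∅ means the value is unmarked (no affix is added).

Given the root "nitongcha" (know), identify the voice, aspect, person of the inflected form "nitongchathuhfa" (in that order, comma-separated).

Segment: nitongcha-eth-uh-fa.
voice: -eth → passive.
aspect: -uh → progressive.
person: -fa → 3rd person.

passive, progressive, 3rd person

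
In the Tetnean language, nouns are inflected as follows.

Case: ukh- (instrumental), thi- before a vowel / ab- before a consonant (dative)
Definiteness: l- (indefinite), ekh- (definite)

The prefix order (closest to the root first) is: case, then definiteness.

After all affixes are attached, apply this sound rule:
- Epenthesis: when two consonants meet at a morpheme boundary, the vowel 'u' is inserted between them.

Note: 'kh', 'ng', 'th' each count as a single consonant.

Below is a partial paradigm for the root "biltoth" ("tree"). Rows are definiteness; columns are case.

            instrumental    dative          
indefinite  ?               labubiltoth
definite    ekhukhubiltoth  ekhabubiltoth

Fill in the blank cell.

lukhubiltoth

Attach case instrumental ukh- → ukhbiltoth.
Attach definiteness indefinite l- → lukhbiltoth.
Apply epenthesis: lukhbiltoth → lukhubiltoth.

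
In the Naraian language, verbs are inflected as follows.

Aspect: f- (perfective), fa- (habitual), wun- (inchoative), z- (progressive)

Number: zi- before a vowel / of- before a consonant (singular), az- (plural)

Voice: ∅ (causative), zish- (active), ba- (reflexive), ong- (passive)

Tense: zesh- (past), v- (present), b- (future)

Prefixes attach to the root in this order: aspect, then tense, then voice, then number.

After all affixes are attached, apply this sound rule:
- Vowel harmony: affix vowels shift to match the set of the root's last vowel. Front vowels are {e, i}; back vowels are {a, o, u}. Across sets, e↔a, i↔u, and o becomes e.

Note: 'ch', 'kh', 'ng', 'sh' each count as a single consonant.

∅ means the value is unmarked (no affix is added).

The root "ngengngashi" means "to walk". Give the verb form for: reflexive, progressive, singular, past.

Attach aspect progressive z- → zngengngashi.
Attach tense past zesh- → zeshzngengngashi.
Attach voice reflexive ba- → bazeshzngengngashi.
Attach number singular of- (before consonant 'b') → ofbazeshzngengngashi.
Apply vowel harmony: ofbazeshzngengngashi → efbezeshzngengngashi.

efbezeshzngengngashi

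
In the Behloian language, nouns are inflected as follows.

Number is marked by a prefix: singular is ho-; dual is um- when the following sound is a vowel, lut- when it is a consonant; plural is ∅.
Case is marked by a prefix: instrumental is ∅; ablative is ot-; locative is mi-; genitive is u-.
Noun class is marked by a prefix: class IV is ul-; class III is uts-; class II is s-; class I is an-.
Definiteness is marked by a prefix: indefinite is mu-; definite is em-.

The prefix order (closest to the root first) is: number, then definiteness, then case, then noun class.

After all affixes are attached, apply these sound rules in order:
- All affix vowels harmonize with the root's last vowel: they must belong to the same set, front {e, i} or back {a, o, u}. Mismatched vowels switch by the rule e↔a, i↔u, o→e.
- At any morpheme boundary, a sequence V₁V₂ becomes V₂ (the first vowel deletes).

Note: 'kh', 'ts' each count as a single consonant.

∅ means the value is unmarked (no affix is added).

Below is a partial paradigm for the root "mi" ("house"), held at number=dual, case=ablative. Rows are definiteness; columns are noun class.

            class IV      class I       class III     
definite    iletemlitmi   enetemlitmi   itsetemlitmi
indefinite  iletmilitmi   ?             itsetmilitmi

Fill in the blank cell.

enetmilitmi

Attach number dual lut- (before consonant 'm') → lutmi.
Attach definiteness indefinite mu- → mulutmi.
Attach case ablative ot- → otmulutmi.
Attach noun class class I an- → anotmulutmi.
Apply vowel harmony: anotmulutmi → enetmilitmi.
Vowel deletion: no change.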